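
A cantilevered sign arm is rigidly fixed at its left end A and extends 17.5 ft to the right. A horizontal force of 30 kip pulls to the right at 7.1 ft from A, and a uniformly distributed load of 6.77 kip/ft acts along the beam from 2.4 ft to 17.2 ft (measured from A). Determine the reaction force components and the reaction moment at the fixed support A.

Resultant of the distributed load: 6.77 × 14.8 = 100.196 kip at 9.8 ft from A.
ΣF_x = 0: A_x + 30 = 0 → A_x = -30.00 kip.
ΣF_y = 0: A_y − 6.77·14.8 = 0 → A_y = 100.2 kip.
ΣM about A: M_A − (6.77·14.8)·9.8 = 0 → M_A = 981.9 kip·ft.

A_x = -30.00 kip, A_y = 100.2 kip, M_A = 981.9 kip·ft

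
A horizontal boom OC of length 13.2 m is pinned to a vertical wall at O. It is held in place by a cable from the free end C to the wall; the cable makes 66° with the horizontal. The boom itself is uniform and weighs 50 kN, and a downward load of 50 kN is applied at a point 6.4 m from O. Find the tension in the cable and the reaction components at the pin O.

T = 53.90 kN, O_x = 21.92 kN, O_y = 50.76 kN

ΣM about O: T·sin66°·13.2 − 50·6.6 − 50·6.4 = 0 → T = 650/(13.2·0.913545) = 53.9026 ≈ 53.90 kN.
ΣF_x = 0: O_x − T·cos66° = 0 → O_x = 53.9026 × 0.406737 = 21.92 kN.
ΣF_y = 0: O_y + T·sin66° − 50 − 50 = 0 → O_y = 100 − 53.9026 × 0.913545 = 50.76 kN.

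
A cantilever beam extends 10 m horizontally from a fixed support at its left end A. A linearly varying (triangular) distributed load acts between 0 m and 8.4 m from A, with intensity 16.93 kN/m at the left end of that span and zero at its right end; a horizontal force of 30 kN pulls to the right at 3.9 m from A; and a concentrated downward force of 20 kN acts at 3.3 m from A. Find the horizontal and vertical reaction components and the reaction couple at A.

A_x = -30.00 kN, A_y = 91.11 kN, M_A = 265.1 kN·m

Resultant of the triangular load: ½ × 16.93 × 8.4 = 71.106 kN, acting at 2.8 m from A (one-third of the span from the peak).
ΣF_x = 0: A_x + 30 = 0 → A_x = -30.00 kN.
ΣF_y = 0: A_y − ½·16.93·8.4 − 20 = 0 → A_y = 91.11 kN.
ΣM about A: M_A − (½·16.93·8.4)·2.8 − 20·3.3 = 0 → M_A = 265.1 kN·m.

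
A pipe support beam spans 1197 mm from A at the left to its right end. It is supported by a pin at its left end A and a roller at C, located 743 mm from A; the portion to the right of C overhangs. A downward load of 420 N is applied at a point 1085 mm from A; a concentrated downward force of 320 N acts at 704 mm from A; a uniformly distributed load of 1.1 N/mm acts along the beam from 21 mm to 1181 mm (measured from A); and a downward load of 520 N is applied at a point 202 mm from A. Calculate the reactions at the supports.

Resultant of the distributed load: 1.1 × 1160 = 1276 N at 601 mm from A.
ΣM about A: C_y·743 − 420·1085 − 320·704 − (1.1·1160)·601 − 520·202 = 0 → C_y = 1552896/743 = 2090.03 ≈ 2090 N.
ΣF_y = 0: A_y + 2090.03 − 420 − 320 − 1.1·1160 − 520 = 0 → A_y = 446.0 N.
ΣF_x = 0: no horizontal applied forces, so A_x = 0.

A_x = 0, A_y = 446.0 N, C_y = 2090 N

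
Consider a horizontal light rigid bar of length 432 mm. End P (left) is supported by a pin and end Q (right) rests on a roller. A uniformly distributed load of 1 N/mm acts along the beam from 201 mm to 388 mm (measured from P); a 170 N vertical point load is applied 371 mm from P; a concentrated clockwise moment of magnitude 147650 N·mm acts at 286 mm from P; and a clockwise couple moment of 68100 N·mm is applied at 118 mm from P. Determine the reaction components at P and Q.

Resultant of the distributed load: 1 × 187 = 187 N at 294.5 mm from P.
Moments about P: Q_y·432 − (1·187)·294.5 − 170·371 − 147650 − 68100 = 0 → Q_y = 333891.5/432 = 772.897 ≈ 772.9 N.
ΣF_y = 0: P_y + 772.897 − 1·187 − 170 = 0 → P_y = -415.9 N.
ΣF_x = 0: no horizontal applied forces, so P_x = 0.

P_x = 0, P_y = -415.9 N, Q_y = 772.9 N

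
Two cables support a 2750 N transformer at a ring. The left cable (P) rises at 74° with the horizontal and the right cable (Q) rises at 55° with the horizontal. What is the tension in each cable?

T_P = 2030 N, T_Q = 975.4 N

ΣF_x = 0: −T_P·cos74° + T_Q·cos55° = 0 → T_Q = 0.480559·T_P.
ΣF_y = 0: T_P·sin74° + T_Q·sin55° = 2750.
Substitute: T_P·(0.961262 + 0.480559·0.819152) = 2750 → T_P = 2029.65 ≈ 2030 N.
Then T_Q = 0.480559 × 2029.65 = 975.4 N.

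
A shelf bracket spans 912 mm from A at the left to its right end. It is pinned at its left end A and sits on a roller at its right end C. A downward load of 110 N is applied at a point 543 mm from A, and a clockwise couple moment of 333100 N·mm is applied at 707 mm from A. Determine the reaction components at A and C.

A_x = 0, A_y = -320.7 N, C_y = 430.7 N

Taking moments about A: C_y·912 − 110·543 − 333100 = 0 → C_y = 392830/912 = 430.735 ≈ 430.7 N.
ΣF_y = 0: A_y + 430.735 − 110 = 0 → A_y = -320.7 N.
ΣF_x = 0: no horizontal applied forces, so A_x = 0.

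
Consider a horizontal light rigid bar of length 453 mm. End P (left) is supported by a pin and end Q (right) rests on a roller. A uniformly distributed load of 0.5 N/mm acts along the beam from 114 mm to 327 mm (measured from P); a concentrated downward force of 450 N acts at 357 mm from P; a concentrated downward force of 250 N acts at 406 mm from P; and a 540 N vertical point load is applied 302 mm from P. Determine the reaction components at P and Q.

P_x = 0, P_y = 356.0 N, Q_y = 990.5 N

Resultant of the distributed load: 0.5 × 213 = 106.5 N at 220.5 mm from P.
Taking moments about P: Q_y·453 − (0.5·213)·220.5 − 450·357 − 250·406 − 540·302 = 0 → Q_y = 448713.25/453 = 990.537 ≈ 990.5 N.
ΣF_y = 0: P_y + 990.537 − 0.5·213 − 450 − 250 − 540 = 0 → P_y = 356.0 N.
ΣF_x = 0: no horizontal applied forces, so P_x = 0.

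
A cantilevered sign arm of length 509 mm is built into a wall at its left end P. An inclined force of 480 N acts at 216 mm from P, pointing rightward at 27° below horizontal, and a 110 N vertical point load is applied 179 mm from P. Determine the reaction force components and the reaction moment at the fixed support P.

ΣF_x = 0: P_x + 480·cos27° = 0 → P_x = -427.7 N.
ΣF_y = 0: P_y − 480·sin27° − 110 = 0 → P_y = 327.9 N.
ΣM about P: M_P − 480·sin27°·216 − 110·179 = 0 → M_P = 66760 N·mm.

P_x = -427.7 N, P_y = 327.9 N, M_P = 66760 N·mm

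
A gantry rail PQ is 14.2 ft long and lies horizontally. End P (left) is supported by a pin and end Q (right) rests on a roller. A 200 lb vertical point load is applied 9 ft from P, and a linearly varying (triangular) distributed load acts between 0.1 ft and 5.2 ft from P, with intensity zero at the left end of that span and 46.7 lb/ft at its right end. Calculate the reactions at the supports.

P_x = 0, P_y = 163.0 lb, Q_y = 156.1 lb

Resultant of the triangular load: ½ × 46.7 × 5.1 = 119.085 lb, acting at 3.5 ft from P (one-third of the span from the peak).
Taking moments about P: Q_y·14.2 − 200·9 − (½·46.7·5.1)·3.5 = 0 → Q_y = 2216.7975/14.2 = 156.113 ≈ 156.1 lb.
ΣF_y = 0: P_y + 156.113 − 200 − ½·46.7·5.1 = 0 → P_y = 163.0 lb.
ΣF_x = 0: no horizontal applied forces, so P_x = 0.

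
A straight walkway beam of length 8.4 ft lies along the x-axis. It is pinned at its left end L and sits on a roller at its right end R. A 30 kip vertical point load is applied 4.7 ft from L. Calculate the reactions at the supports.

L_x = 0, L_y = 13.21 kip, R_y = 16.79 kip

Moments about L: R_y·8.4 − 30·4.7 = 0 → R_y = 141/8.4 = 16.7857 ≈ 16.79 kip.
ΣF_y = 0: L_y + 16.7857 − 30 = 0 → L_y = 13.21 kip.
ΣF_x = 0: no horizontal applied forces, so L_x = 0.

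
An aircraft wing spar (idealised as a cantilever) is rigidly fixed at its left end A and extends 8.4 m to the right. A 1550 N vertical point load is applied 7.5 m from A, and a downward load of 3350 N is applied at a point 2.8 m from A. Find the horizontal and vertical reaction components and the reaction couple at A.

ΣF_x = 0: A_x = 0.
ΣF_y = 0: A_y − 1550 − 3350 = 0 → A_y = 4900 N.
ΣM about A: M_A − 1550·7.5 − 3350·2.8 = 0 → M_A = 21000 N·m.

A_x = 0, A_y = 4900 N, M_A = 21000 N·m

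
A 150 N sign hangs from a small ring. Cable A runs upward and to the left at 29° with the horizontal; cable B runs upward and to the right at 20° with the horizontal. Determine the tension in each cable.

T_A = 186.8 N, T_B = 173.8 N

ΣF_x = 0: −T_A·cos29° + T_B·cos20° = 0 → T_B = 0.930751·T_A.
ΣF_y = 0: T_A·sin29° + T_B·sin20° = 150.
Substitute: T_A·(0.48481 + 0.930751·0.34202) = 150 → T_A = 186.766 ≈ 186.8 N.
Then T_B = 0.930751 × 186.766 = 173.8 N.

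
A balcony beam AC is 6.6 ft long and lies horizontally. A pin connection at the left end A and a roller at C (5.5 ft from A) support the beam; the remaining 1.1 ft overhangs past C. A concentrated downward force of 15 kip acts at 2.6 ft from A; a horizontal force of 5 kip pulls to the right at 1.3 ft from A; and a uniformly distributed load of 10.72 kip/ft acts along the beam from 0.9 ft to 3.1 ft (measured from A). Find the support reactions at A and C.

Resultant of the distributed load: 10.72 × 2.2 = 23.584 kip at 2 ft from A.
Moments about A: C_y·5.5 − 15·2.6 − (10.72·2.2)·2 = 0 → C_y = 86.168/5.5 = 15.6669 ≈ 15.67 kip.
ΣF_y = 0: A_y + 15.6669 − 15 − 10.72·2.2 = 0 → A_y = 22.92 kip.
ΣF_x = 0: A_x + 5 = 0 → A_x = -5.000 kip.

A_x = -5.000 kip, A_y = 22.92 kip, C_y = 15.67 kip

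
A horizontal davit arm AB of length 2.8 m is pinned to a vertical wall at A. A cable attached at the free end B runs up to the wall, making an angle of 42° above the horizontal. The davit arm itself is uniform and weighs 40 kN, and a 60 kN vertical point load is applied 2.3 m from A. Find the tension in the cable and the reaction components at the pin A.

ΣM about A: T·sin42°·2.8 − 40·1.4 − 60·2.3 = 0 → T = 194/(2.8·0.669131) = 103.546 ≈ 103.5 kN.
ΣF_x = 0: A_x − T·cos42° = 0 → A_x = 103.546 × 0.743145 = 76.95 kN.
ΣF_y = 0: A_y + T·sin42° − 40 − 60 = 0 → A_y = 100 − 103.546 × 0.669131 = 30.71 kN.

T = 103.5 kN, A_x = 76.95 kN, A_y = 30.71 kN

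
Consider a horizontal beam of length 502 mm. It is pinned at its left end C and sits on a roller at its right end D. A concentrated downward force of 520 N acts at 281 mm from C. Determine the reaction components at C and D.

C_x = 0, C_y = 228.9 N, D_y = 291.1 N

ΣM about C: D_y·502 − 520·281 = 0 → D_y = 146120/502 = 291.076 ≈ 291.1 N.
ΣF_y = 0: C_y + 291.076 − 520 = 0 → C_y = 228.9 N.
ΣF_x = 0: no horizontal applied forces, so C_x = 0.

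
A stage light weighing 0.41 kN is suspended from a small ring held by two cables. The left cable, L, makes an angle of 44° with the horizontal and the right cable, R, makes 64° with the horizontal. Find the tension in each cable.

ΣF_x = 0: −T_L·cos44° + T_R·cos64° = 0 → T_R = 1.64094·T_L.
ΣF_y = 0: T_L·sin44° + T_R·sin64° = 0.41.
Substitute: T_L·(0.694658 + 1.64094·0.898794) = 0.41 → T_L = 0.188981 ≈ 0.1890 kN.
Then T_R = 1.64094 × 0.188981 = 0.3101 kN.

T_L = 0.1890 kN, T_R = 0.3101 kN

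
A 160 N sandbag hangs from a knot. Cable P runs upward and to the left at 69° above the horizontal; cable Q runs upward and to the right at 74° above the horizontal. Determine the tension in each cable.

ΣF_x = 0: −T_P·cos69° + T_Q·cos74° = 0 → T_Q = 1.30014·T_P.
ΣF_y = 0: T_P·sin69° + T_Q·sin74° = 160.
Substitute: T_P·(0.93358 + 1.30014·0.961262) = 160 → T_P = 73.2817 ≈ 73.28 N.
Then T_Q = 1.30014 × 73.2817 = 95.28 N.

T_P = 73.28 N, T_Q = 95.28 N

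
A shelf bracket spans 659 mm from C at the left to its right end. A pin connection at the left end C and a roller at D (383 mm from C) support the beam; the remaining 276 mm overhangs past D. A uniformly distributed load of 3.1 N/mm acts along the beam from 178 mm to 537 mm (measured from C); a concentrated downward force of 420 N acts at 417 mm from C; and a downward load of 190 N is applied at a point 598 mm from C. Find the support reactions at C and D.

Resultant of the distributed load: 3.1 × 359 = 1112.9 N at 357.5 mm from C.
ΣM about C: D_y·383 − (3.1·359)·357.5 − 420·417 − 190·598 = 0 → D_y = 686621.75/383 = 1792.75 ≈ 1793 N.
ΣF_y = 0: C_y + 1792.75 − 3.1·359 − 420 − 190 = 0 → C_y = -69.85 N.
ΣF_x = 0: no horizontal applied forces, so C_x = 0.

C_x = 0, C_y = -69.85 N, D_y = 1793 N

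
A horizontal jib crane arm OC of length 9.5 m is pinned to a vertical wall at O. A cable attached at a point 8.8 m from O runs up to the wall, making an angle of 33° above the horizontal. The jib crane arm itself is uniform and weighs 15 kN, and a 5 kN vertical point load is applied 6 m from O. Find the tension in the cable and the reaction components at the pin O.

T = 21.13 kN, O_x = 17.72 kN, O_y = 8.494 kN

ΣM about O: T·sin33°·8.8 − 15·4.75 − 5·6 = 0 → T = 101.25/(8.8·0.544639) = 21.1253 ≈ 21.13 kN.
ΣF_x = 0: O_x − T·cos33° = 0 → O_x = 21.1253 × 0.838671 = 17.72 kN.
ΣF_y = 0: O_y + T·sin33° − 15 − 5 = 0 → O_y = 20 − 21.1253 × 0.544639 = 8.494 kN.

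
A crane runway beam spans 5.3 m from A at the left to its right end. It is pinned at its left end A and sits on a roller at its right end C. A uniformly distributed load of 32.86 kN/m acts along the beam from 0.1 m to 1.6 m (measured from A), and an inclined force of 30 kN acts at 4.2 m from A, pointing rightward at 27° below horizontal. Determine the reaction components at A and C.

A_x = -26.73 kN, A_y = 44.21 kN, C_y = 18.70 kN

Resultant of the distributed load: 32.86 × 1.5 = 49.29 kN at 0.85 m from A.
Taking moments about A: C_y·5.3 − (32.86·1.5)·0.85 − 30·sin27°·4.2 = 0 → C_y = 99.0993/5.3 = 18.698 ≈ 18.70 kN.
ΣF_y = 0: A_y + 18.698 − 32.86·1.5 − 30·sin27° = 0 → A_y = 44.21 kN.
ΣF_x = 0: A_x + 30·cos27° = 0 → A_x = -26.73 kN.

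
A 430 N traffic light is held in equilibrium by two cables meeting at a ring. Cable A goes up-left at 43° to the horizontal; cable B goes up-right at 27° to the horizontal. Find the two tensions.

T_A = 407.7 N, T_B = 334.7 N

ΣF_x = 0: −T_A·cos43° + T_B·cos27° = 0 → T_B = 0.820817·T_A.
ΣF_y = 0: T_A·sin43° + T_B·sin27° = 430.
Substitute: T_A·(0.681998 + 0.820817·0.45399) = 430 → T_A = 407.722 ≈ 407.7 N.
Then T_B = 0.820817 × 407.722 = 334.7 N.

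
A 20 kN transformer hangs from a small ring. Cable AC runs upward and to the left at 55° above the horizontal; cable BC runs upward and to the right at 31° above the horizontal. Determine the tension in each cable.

ΣF_x = 0: −T_AC·cos55° + T_BC·cos31° = 0 → T_BC = 0.669153·T_AC.
ΣF_y = 0: T_AC·sin55° + T_BC·sin31° = 20.
Substitute: T_AC·(0.819152 + 0.669153·0.515038) = 20 → T_AC = 17.1852 ≈ 17.19 kN.
Then T_BC = 0.669153 × 17.1852 = 11.50 kN.

T_AC = 17.19 kN, T_BC = 11.50 kN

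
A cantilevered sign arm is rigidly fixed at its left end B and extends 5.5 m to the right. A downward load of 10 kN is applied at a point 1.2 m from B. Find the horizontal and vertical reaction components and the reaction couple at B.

B_x = 0, B_y = 10.00 kN, M_B = 12.00 kN·m

ΣF_x = 0: B_x = 0.
ΣF_y = 0: B_y − 10 = 0 → B_y = 10.00 kN.
ΣM about B: M_B − 10·1.2 = 0 → M_B = 12.00 kN·m.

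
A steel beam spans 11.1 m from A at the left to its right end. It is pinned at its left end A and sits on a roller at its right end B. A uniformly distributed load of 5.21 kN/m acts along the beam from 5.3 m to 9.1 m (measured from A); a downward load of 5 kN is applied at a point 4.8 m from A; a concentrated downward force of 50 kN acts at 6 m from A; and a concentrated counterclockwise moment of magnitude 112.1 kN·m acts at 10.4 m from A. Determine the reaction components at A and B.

Resultant of the distributed load: 5.21 × 3.8 = 19.798 kN at 7.2 m from A.
Moments about A: B_y·11.1 − (5.21·3.8)·7.2 − 5·4.8 − 50·6 + 112.1 = 0 → B_y = 354.4456/11.1 = 31.932 ≈ 31.93 kN.
ΣF_y = 0: A_y + 31.932 − 5.21·3.8 − 5 − 50 = 0 → A_y = 42.87 kN.
ΣF_x = 0: no horizontal applied forces, so A_x = 0.

A_x = 0, A_y = 42.87 kN, B_y = 31.93 kN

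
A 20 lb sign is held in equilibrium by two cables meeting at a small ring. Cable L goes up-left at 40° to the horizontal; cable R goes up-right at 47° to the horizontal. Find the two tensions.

ΣF_x = 0: −T_L·cos40° + T_R·cos47° = 0 → T_R = 1.12324·T_L.
ΣF_y = 0: T_L·sin40° + T_R·sin47° = 20.
Substitute: T_L·(0.642788 + 1.12324·0.731354) = 20 → T_L = 13.6586 ≈ 13.66 lb.
Then T_R = 1.12324 × 13.6586 = 15.34 lb.

T_L = 13.66 lb, T_R = 15.34 lb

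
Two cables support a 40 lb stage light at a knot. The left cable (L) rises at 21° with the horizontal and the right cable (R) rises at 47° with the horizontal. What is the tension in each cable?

ΣF_x = 0: −T_L·cos21° + T_R·cos47° = 0 → T_R = 1.36889·T_L.
ΣF_y = 0: T_L·sin21° + T_R·sin47° = 40.
Substitute: T_L·(0.358368 + 1.36889·0.731354) = 40 → T_L = 29.4223 ≈ 29.42 lb.
Then T_R = 1.36889 × 29.4223 = 40.28 lb.

T_L = 29.42 lb, T_R = 40.28 lb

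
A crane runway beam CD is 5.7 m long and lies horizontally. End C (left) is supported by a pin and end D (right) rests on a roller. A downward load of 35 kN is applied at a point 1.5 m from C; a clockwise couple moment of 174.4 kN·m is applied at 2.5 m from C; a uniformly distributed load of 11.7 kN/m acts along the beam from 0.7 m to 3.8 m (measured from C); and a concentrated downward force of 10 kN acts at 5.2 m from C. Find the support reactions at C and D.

Resultant of the distributed load: 11.7 × 3.1 = 36.27 kN at 2.25 m from C.
ΣM about C: D_y·5.7 − 35·1.5 − 174.4 − (11.7·3.1)·2.25 − 10·5.2 = 0 → D_y = 360.5075/5.7 = 63.2469 ≈ 63.25 kN.
ΣF_y = 0: C_y + 63.2469 − 35 − 11.7·3.1 − 10 = 0 → C_y = 18.02 kN.
ΣF_x = 0: no horizontal applied forces, so C_x = 0.

C_x = 0, C_y = 18.02 kN, D_y = 63.25 kN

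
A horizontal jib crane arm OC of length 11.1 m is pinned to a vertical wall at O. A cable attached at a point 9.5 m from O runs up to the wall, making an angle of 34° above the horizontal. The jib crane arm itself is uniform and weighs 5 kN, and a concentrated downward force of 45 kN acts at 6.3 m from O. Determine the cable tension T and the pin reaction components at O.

T = 58.59 kN, O_x = 48.57 kN, O_y = 17.24 kN

ΣM about O: T·sin34°·9.5 − 5·5.55 − 45·6.3 = 0 → T = 311.25/(9.5·0.559193) = 58.5901 ≈ 58.59 kN.
ΣF_x = 0: O_x − T·cos34° = 0 → O_x = 58.5901 × 0.829038 = 48.57 kN.
ΣF_y = 0: O_y + T·sin34° − 5 − 45 = 0 → O_y = 50 − 58.5901 × 0.559193 = 17.24 kN.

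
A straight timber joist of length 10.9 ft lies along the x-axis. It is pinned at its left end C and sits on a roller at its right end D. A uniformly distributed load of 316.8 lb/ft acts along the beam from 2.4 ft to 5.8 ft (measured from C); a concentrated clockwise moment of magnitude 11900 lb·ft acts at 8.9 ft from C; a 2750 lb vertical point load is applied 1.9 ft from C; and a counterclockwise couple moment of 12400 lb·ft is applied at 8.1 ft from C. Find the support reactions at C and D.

Resultant of the distributed load: 316.8 × 3.4 = 1077.12 lb at 4.1 ft from C.
ΣM about C: D_y·10.9 − (316.8·3.4)·4.1 − 11900 − 2750·1.9 + 12400 = 0 → D_y = 9141.192/10.9 = 838.641 ≈ 838.6 lb.
ΣF_y = 0: C_y + 838.641 − 316.8·3.4 − 2750 = 0 → C_y = 2988 lb.
ΣF_x = 0: no horizontal applied forces, so C_x = 0.

C_x = 0, C_y = 2988 lb, D_y = 838.6 lb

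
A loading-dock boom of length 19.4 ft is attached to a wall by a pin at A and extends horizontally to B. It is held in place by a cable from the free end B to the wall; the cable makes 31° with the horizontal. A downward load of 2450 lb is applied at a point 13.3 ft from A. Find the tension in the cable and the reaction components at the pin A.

T = 3261 lb, A_x = 2795 lb, A_y = 770.4 lb

ΣM about A: T·sin31°·19.4 − 2450·13.3 = 0 → T = 32585/(19.4·0.515038) = 3261.19 ≈ 3261 lb.
ΣF_x = 0: A_x − T·cos31° = 0 → A_x = 3261.19 × 0.857167 = 2795 lb.
ΣF_y = 0: A_y + T·sin31° − 2450 = 0 → A_y = 2450 − 3261.19 × 0.515038 = 770.4 lb.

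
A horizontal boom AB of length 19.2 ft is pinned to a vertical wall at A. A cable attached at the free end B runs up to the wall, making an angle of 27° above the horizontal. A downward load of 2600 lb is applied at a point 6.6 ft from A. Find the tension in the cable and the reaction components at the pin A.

ΣM about A: T·sin27°·19.2 − 2600·6.6 = 0 → T = 17160/(19.2·0.45399) = 1968.66 ≈ 1969 lb.
ΣF_x = 0: A_x − T·cos27° = 0 → A_x = 1968.66 × 0.891007 = 1754 lb.
ΣF_y = 0: A_y + T·sin27° − 2600 = 0 → A_y = 2600 − 1968.66 × 0.45399 = 1706 lb.

T = 1969 lb, A_x = 1754 lb, A_y = 1706 lb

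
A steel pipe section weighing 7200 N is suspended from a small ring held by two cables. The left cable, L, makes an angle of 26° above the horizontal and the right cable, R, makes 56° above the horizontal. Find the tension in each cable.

ΣF_x = 0: −T_L·cos26° + T_R·cos56° = 0 → T_R = 1.60731·T_L.
ΣF_y = 0: T_L·sin26° + T_R·sin56° = 7200.
Substitute: T_L·(0.438371 + 1.60731·0.829038) = 7200 → T_L = 4065.75 ≈ 4066 N.
Then T_R = 1.60731 × 4065.75 = 6535 N.

T_L = 4066 N, T_R = 6535 N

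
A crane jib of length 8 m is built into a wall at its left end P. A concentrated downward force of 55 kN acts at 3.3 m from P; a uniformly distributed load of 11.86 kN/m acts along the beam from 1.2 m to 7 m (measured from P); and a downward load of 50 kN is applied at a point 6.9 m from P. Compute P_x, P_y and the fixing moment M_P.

Resultant of the distributed load: 11.86 × 5.8 = 68.788 kN at 4.1 m from P.
ΣF_x = 0: P_x = 0.
ΣF_y = 0: P_y − 55 − 11.86·5.8 − 50 = 0 → P_y = 173.8 kN.
ΣM about P: M_P − 55·3.3 − (11.86·5.8)·4.1 − 50·6.9 = 0 → M_P = 808.5 kN·m.

P_x = 0, P_y = 173.8 kN, M_P = 808.5 kN·m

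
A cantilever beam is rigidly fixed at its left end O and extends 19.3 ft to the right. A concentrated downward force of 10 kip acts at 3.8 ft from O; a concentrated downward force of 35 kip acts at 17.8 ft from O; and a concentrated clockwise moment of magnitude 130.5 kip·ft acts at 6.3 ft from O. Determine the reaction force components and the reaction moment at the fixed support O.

ΣF_x = 0: O_x = 0.
ΣF_y = 0: O_y − 10 − 35 = 0 → O_y = 45.00 kip.
ΣM about O: M_O − 10·3.8 − 35·17.8 − 130.5 = 0 → M_O = 791.5 kip·ft.

O_x = 0, O_y = 45.00 kip, M_O = 791.5 kip·ft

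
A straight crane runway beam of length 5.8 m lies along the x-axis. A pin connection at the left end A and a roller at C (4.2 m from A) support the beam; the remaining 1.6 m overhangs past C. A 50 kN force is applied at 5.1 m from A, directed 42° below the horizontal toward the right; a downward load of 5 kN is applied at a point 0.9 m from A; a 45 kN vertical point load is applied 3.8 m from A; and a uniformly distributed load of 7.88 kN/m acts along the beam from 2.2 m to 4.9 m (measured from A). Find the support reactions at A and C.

Resultant of the distributed load: 7.88 × 2.7 = 21.276 kN at 3.55 m from A.
ΣM about A: C_y·4.2 − 50·sin42°·5.1 − 5·0.9 − 45·3.8 − (7.88·2.7)·3.55 = 0 → C_y = 421.658/4.2 = 100.395 ≈ 100.4 kN.
ΣF_y = 0: A_y + 100.395 − 50·sin42° − 5 − 45 − 7.88·2.7 = 0 → A_y = 4.338 kN.
ΣF_x = 0: A_x + 50·cos42° = 0 → A_x = -37.16 kN.

A_x = -37.16 kN, A_y = 4.338 kN, C_y = 100.4 kN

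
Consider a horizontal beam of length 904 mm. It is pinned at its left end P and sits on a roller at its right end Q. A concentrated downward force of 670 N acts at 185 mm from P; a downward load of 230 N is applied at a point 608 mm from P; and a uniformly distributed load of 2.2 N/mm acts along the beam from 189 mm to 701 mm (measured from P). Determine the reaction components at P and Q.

P_x = 0, P_y = 1180 N, Q_y = 846.3 N

Resultant of the distributed load: 2.2 × 512 = 1126.4 N at 445 mm from P.
Moments about P: Q_y·904 − 670·185 − 230·608 − (2.2·512)·445 = 0 → Q_y = 765038/904 = 846.281 ≈ 846.3 N.
ΣF_y = 0: P_y + 846.281 − 670 − 230 − 2.2·512 = 0 → P_y = 1180 N.
ΣF_x = 0: no horizontal applied forces, so P_x = 0.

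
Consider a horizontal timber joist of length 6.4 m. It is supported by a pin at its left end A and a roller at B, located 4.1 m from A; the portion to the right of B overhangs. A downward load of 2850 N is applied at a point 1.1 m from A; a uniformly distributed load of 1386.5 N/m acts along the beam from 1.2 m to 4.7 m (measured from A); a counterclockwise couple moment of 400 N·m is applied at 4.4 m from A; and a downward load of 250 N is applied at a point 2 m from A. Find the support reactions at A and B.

Resultant of the distributed load: 1386.5 × 3.5 = 4852.75 N at 2.95 m from A.
Moments about A: B_y·4.1 − 2850·1.1 − (1386.5·3.5)·2.95 + 400 − 250·2 = 0 → B_y = 17550.6125/4.1 = 4280.64 ≈ 4281 N.
ΣF_y = 0: A_y + 4280.64 − 2850 − 1386.5·3.5 − 250 = 0 → A_y = 3672 N.
ΣF_x = 0: no horizontal applied forces, so A_x = 0.

A_x = 0, A_y = 3672 N, B_y = 4281 N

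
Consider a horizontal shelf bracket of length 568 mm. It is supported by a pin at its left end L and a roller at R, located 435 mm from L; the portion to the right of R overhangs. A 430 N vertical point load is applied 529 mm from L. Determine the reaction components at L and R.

L_x = 0, L_y = -92.92 N, R_y = 522.9 N

Moments about L: R_y·435 − 430·529 = 0 → R_y = 227470/435 = 522.92 ≈ 522.9 N.
ΣF_y = 0: L_y + 522.92 − 430 = 0 → L_y = -92.92 N.
ΣF_x = 0: no horizontal applied forces, so L_x = 0.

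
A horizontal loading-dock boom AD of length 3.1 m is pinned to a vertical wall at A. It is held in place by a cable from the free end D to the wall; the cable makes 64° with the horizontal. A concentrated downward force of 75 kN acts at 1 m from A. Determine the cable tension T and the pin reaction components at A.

T = 26.92 kN, A_x = 11.80 kN, A_y = 50.81 kN

ΣM about A: T·sin64°·3.1 − 75·1 = 0 → T = 75/(3.1·0.898794) = 26.9178 ≈ 26.92 kN.
ΣF_x = 0: A_x − T·cos64° = 0 → A_x = 26.9178 × 0.438371 = 11.80 kN.
ΣF_y = 0: A_y + T·sin64° − 75 = 0 → A_y = 75 − 26.9178 × 0.898794 = 50.81 kN.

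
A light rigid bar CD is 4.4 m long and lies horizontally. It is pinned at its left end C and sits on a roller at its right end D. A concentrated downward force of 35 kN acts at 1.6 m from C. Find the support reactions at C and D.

C_x = 0, C_y = 22.27 kN, D_y = 12.73 kN

ΣM about C: D_y·4.4 − 35·1.6 = 0 → D_y = 56/4.4 = 12.7273 ≈ 12.73 kN.
ΣF_y = 0: C_y + 12.7273 − 35 = 0 → C_y = 22.27 kN.
ΣF_x = 0: no horizontal applied forces, so C_x = 0.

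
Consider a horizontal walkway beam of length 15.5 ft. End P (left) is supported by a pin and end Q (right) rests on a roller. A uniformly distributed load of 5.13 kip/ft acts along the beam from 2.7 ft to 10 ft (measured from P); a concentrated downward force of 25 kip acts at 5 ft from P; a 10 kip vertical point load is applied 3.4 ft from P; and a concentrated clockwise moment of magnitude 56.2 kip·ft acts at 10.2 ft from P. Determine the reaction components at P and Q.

P_x = 0, P_y = 43.22 kip, Q_y = 29.23 kip

Resultant of the distributed load: 5.13 × 7.3 = 37.449 kip at 6.35 ft from P.
Taking moments about P: Q_y·15.5 − (5.13·7.3)·6.35 − 25·5 − 10·3.4 − 56.2 = 0 → Q_y = 453.00115/15.5 = 29.2259 ≈ 29.23 kip.
ΣF_y = 0: P_y + 29.2259 − 5.13·7.3 − 25 − 10 = 0 → P_y = 43.22 kip.
ΣF_x = 0: no horizontal applied forces, so P_x = 0.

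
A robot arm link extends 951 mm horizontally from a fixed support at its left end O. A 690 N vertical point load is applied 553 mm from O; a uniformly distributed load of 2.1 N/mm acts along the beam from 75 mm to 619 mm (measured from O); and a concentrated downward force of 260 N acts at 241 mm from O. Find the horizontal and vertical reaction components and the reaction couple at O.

Resultant of the distributed load: 2.1 × 544 = 1142.4 N at 347 mm from O.
ΣF_x = 0: O_x = 0.
ΣF_y = 0: O_y − 690 − 2.1·544 − 260 = 0 → O_y = 2092 N.
ΣM about O: M_O − 690·553 − (2.1·544)·347 − 260·241 = 0 → M_O = 840600 N·mm.

O_x = 0, O_y = 2092 N, M_O = 840600 N·mm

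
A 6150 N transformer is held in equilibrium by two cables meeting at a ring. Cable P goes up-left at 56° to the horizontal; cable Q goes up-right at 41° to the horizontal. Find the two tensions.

ΣF_x = 0: −T_P·cos56° + T_Q·cos41° = 0 → T_Q = 0.740938·T_P.
ΣF_y = 0: T_P·sin56° + T_Q·sin41° = 6150.
Substitute: T_P·(0.829038 + 0.740938·0.656059) = 6150 → T_P = 4676.32 ≈ 4676 N.
Then T_Q = 0.740938 × 4676.32 = 3465 N.

T_P = 4676 N, T_Q = 3465 N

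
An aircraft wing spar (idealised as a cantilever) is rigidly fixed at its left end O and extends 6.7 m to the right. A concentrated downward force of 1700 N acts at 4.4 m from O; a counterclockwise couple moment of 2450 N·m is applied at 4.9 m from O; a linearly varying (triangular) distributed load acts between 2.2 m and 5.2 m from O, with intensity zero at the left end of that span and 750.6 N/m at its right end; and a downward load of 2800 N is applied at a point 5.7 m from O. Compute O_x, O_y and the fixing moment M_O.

O_x = 0, O_y = 5626 N, M_O = 25720 N·m

Resultant of the triangular load: ½ × 750.6 × 3 = 1125.9 N, acting at 4.2 m from O (one-third of the span from the peak).
ΣF_x = 0: O_x = 0.
ΣF_y = 0: O_y − 1700 − ½·750.6·3 − 2800 = 0 → O_y = 5626 N.
ΣM about O: M_O − 1700·4.4 + 2450 − (½·750.6·3)·4.2 − 2800·5.7 = 0 → M_O = 25720 N·m.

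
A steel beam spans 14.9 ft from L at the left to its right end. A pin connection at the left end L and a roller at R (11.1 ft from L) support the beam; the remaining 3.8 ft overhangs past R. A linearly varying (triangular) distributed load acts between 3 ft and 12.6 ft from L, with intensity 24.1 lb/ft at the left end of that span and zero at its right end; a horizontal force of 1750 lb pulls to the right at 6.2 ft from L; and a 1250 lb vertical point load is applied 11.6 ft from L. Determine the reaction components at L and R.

L_x = -1750 lb, L_y = -5.240 lb, R_y = 1371 lb

Resultant of the triangular load: ½ × 24.1 × 9.6 = 115.68 lb, acting at 6.2 ft from L (one-third of the span from the peak).
Taking moments about L: R_y·11.1 − (½·24.1·9.6)·6.2 − 1250·11.6 = 0 → R_y = 15217.216/11.1 = 1370.92 ≈ 1371 lb.
ΣF_y = 0: L_y + 1370.92 − ½·24.1·9.6 − 1250 = 0 → L_y = -5.240 lb.
ΣF_x = 0: L_x + 1750 = 0 → L_x = -1750 lb.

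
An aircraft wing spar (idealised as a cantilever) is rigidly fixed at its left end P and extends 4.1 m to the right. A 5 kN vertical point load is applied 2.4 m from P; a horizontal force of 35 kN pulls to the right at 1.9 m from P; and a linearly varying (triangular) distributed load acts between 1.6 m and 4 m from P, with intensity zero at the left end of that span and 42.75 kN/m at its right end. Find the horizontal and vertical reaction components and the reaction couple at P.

Resultant of the triangular load: ½ × 42.75 × 2.4 = 51.3 kN, acting at 3.2 m from P (one-third of the span from the peak).
ΣF_x = 0: P_x + 35 = 0 → P_x = -35.00 kN.
ΣF_y = 0: P_y − 5 − ½·42.75·2.4 = 0 → P_y = 56.30 kN.
ΣM about P: M_P − 5·2.4 − (½·42.75·2.4)·3.2 = 0 → M_P = 176.2 kN·m.

P_x = -35.00 kN, P_y = 56.30 kN, M_P = 176.2 kN·m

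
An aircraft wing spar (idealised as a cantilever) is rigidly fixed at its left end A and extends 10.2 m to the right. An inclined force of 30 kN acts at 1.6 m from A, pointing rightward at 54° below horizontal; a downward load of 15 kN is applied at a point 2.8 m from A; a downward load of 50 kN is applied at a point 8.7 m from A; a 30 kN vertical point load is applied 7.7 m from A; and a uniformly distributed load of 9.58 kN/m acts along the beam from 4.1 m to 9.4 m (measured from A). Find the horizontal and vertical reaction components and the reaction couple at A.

Resultant of the distributed load: 9.58 × 5.3 = 50.774 kN at 6.75 m from A.
ΣF_x = 0: A_x + 30·cos54° = 0 → A_x = -17.63 kN.
ΣF_y = 0: A_y − 30·sin54° − 15 − 50 − 30 − 9.58·5.3 = 0 → A_y = 170.0 kN.
ΣM about A: M_A − 30·sin54°·1.6 − 15·2.8 − 50·8.7 − 30·7.7 − (9.58·5.3)·6.75 = 0 → M_A = 1090 kN·m.

A_x = -17.63 kN, A_y = 170.0 kN, M_A = 1090 kN·m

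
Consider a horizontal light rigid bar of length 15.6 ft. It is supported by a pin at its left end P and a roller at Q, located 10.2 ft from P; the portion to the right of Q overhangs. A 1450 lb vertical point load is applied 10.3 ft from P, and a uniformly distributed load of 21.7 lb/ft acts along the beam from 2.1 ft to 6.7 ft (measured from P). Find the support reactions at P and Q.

P_x = 0, P_y = 42.54 lb, Q_y = 1507 lb

Resultant of the distributed load: 21.7 × 4.6 = 99.82 lb at 4.4 ft from P.
Taking moments about P: Q_y·10.2 − 1450·10.3 − (21.7·4.6)·4.4 = 0 → Q_y = 15374.208/10.2 = 1507.28 ≈ 1507 lb.
ΣF_y = 0: P_y + 1507.28 − 1450 − 21.7·4.6 = 0 → P_y = 42.54 lb.
ΣF_x = 0: no horizontal applied forces, so P_x = 0.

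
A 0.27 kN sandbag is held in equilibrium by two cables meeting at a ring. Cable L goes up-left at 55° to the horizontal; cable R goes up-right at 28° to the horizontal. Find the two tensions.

ΣF_x = 0: −T_L·cos55° + T_R·cos28° = 0 → T_R = 0.649615·T_L.
ΣF_y = 0: T_L·sin55° + T_R·sin28° = 0.27.
Substitute: T_L·(0.819152 + 0.649615·0.469472) = 0.27 → T_L = 0.240186 ≈ 0.2402 kN.
Then T_R = 0.649615 × 0.240186 = 0.1560 kN.

T_L = 0.2402 kN, T_R = 0.1560 kN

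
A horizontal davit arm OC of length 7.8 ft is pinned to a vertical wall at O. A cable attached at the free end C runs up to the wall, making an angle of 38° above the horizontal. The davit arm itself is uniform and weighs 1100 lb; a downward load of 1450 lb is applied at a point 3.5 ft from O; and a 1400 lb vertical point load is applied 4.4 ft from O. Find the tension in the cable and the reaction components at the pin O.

T = 3233 lb, O_x = 2548 lb, O_y = 1960 lb

ΣM about O: T·sin38°·7.8 − 1100·3.9 − 1450·3.5 − 1400·4.4 = 0 → T = 15525/(7.8·0.615661) = 3232.92 ≈ 3233 lb.
ΣF_x = 0: O_x − T·cos38° = 0 → O_x = 3232.92 × 0.788011 = 2548 lb.
ΣF_y = 0: O_y + T·sin38° − 1100 − 1450 − 1400 = 0 → O_y = 3950 − 3232.92 × 0.615661 = 1960 lb.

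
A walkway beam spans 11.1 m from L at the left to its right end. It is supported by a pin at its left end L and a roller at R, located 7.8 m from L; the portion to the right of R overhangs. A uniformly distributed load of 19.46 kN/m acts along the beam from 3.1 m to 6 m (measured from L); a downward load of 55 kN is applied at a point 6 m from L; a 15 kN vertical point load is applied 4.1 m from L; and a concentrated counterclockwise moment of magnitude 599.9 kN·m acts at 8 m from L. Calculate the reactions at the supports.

Resultant of the distributed load: 19.46 × 2.9 = 56.434 kN at 4.55 m from L.
Moments about L: R_y·7.8 − (19.46·2.9)·4.55 − 55·6 − 15·4.1 + 599.9 = 0 → R_y = 48.3747/7.8 = 6.20188 ≈ 6.202 kN.
ΣF_y = 0: L_y + 6.20188 − 19.46·2.9 − 55 − 15 = 0 → L_y = 120.2 kN.
ΣF_x = 0: no horizontal applied forces, so L_x = 0.

L_x = 0, L_y = 120.2 kN, R_y = 6.202 kN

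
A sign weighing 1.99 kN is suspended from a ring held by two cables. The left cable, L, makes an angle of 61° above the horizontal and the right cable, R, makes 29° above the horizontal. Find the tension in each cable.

ΣF_x = 0: −T_L·cos61° + T_R·cos29° = 0 → T_R = 0.554309·T_L.
ΣF_y = 0: T_L·sin61° + T_R·sin29° = 1.99.
Substitute: T_L·(0.87462 + 0.554309·0.48481) = 1.99 → T_L = 1.74049 ≈ 1.740 kN.
Then T_R = 0.554309 × 1.74049 = 0.9648 kN.

T_L = 1.740 kN, T_R = 0.9648 kN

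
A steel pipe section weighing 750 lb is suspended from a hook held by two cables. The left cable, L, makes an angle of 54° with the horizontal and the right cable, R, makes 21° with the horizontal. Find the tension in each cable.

ΣF_x = 0: −T_L·cos54° + T_R·cos21° = 0 → T_R = 0.629603·T_L.
ΣF_y = 0: T_L·sin54° + T_R·sin21° = 750.
Substitute: T_L·(0.809017 + 0.629603·0.358368) = 750 → T_L = 724.885 ≈ 724.9 lb.
Then T_R = 0.629603 × 724.885 = 456.4 lb.

T_L = 724.9 lb, T_R = 456.4 lb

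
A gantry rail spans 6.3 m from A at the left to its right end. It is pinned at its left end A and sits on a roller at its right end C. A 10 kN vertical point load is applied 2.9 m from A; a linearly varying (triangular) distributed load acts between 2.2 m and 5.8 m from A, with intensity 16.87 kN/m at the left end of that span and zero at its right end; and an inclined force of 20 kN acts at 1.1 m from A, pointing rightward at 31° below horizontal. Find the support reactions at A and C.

A_x = -17.14 kN, A_y = 27.88 kN, C_y = 22.79 kN

Resultant of the triangular load: ½ × 16.87 × 3.6 = 30.366 kN, acting at 3.4 m from A (one-third of the span from the peak).
Moments about A: C_y·6.3 − 10·2.9 − (½·16.87·3.6)·3.4 − 20·sin31°·1.1 = 0 → C_y = 143.575/6.3 = 22.7897 ≈ 22.79 kN.
ΣF_y = 0: A_y + 22.7897 − 10 − ½·16.87·3.6 − 20·sin31° = 0 → A_y = 27.88 kN.
ΣF_x = 0: A_x + 20·cos31° = 0 → A_x = -17.14 kN.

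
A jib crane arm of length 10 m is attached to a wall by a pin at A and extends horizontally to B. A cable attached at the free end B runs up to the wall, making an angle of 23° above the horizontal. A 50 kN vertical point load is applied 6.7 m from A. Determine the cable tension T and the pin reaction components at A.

ΣM about A: T·sin23°·10 − 50·6.7 = 0 → T = 335/(10·0.390731) = 85.7367 ≈ 85.74 kN.
ΣF_x = 0: A_x − T·cos23° = 0 → A_x = 85.7367 × 0.920505 = 78.92 kN.
ΣF_y = 0: A_y + T·sin23° − 50 = 0 → A_y = 50 − 85.7367 × 0.390731 = 16.50 kN.

T = 85.74 kN, A_x = 78.92 kN, A_y = 16.50 kN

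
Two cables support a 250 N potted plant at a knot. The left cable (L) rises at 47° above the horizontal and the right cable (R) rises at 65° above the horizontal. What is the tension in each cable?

ΣF_x = 0: −T_L·cos47° + T_R·cos65° = 0 → T_R = 1.61375·T_L.
ΣF_y = 0: T_L·sin47° + T_R·sin65° = 250.
Substitute: T_L·(0.731354 + 1.61375·0.906308) = 250 → T_L = 113.952 ≈ 114.0 N.
Then T_R = 1.61375 × 113.952 = 183.9 N.

T_L = 114.0 N, T_R = 183.9 N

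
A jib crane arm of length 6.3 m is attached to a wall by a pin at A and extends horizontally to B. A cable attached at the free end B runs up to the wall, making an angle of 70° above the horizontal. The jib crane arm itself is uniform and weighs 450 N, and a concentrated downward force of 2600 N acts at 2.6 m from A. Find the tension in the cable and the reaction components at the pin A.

ΣM about A: T·sin70°·6.3 − 450·3.15 − 2600·2.6 = 0 → T = 8177.5/(6.3·0.939693) = 1381.32 ≈ 1381 N.
ΣF_x = 0: A_x − T·cos70° = 0 → A_x = 1381.32 × 0.34202 = 472.4 N.
ΣF_y = 0: A_y + T·sin70° − 450 − 2600 = 0 → A_y = 3050 − 1381.32 × 0.939693 = 1752 N.

T = 1381 N, A_x = 472.4 N, A_y = 1752 N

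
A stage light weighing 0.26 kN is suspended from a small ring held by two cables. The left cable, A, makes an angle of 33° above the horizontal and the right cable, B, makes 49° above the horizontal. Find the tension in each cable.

ΣF_x = 0: −T_A·cos33° + T_B·cos49° = 0 → T_B = 1.27835·T_A.
ΣF_y = 0: T_A·sin33° + T_B·sin49° = 0.26.
Substitute: T_A·(0.544639 + 1.27835·0.75471) = 0.26 → T_A = 0.172251 ≈ 0.1723 kN.
Then T_B = 1.27835 × 0.172251 = 0.2202 kN.

T_A = 0.1723 kN, T_B = 0.2202 kN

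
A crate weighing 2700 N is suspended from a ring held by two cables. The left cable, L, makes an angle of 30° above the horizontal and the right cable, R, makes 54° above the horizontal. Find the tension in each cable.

ΣF_x = 0: −T_L·cos30° + T_R·cos54° = 0 → T_R = 1.47337·T_L.
ΣF_y = 0: T_L·sin30° + T_R·sin54° = 2700.
Substitute: T_L·(0.5 + 1.47337·0.809017) = 2700 → T_L = 1595.76 ≈ 1596 N.
Then T_R = 1.47337 × 1595.76 = 2351 N.

T_L = 1596 N, T_R = 2351 N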